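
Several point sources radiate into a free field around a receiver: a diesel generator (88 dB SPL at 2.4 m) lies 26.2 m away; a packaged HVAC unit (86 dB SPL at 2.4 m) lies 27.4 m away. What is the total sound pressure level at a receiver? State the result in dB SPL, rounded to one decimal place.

Propagate each source to the receiver with L = L_ref − 20·log₁₀(r/r_ref), then add intensities.
diesel generator: 88 − 20·log₁₀(26.2/2.4) = 88 − 20.76 = 67.24 dB SPL.
packaged HVAC unit: 86 − 20·log₁₀(27.4/2.4) = 86 − 21.15 = 64.85 dB SPL.
Σ 10^(L/10) = 8.349e+06 → L_total = 10·log₁₀(8.349e+06) = 69.22 dB SPL.

69.2 dB SPL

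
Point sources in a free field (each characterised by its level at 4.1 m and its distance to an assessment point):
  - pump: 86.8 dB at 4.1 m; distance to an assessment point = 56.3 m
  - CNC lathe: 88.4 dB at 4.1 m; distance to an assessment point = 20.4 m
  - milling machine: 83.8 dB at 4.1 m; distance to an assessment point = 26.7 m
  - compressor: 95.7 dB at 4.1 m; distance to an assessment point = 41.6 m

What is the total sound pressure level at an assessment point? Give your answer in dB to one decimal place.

78.6 dB

Apply inverse-square spreading to bring every level to the receiver, then sum 10^(L/10).
pump: 86.8 − 20·log₁₀(56.3/4.1) = 86.8 − 22.75 = 64.05 dB.
CNC lathe: 88.4 − 20·log₁₀(20.4/4.1) = 88.4 − 13.94 = 74.46 dB.
milling machine: 83.8 − 20·log₁₀(26.7/4.1) = 83.8 − 16.27 = 67.53 dB.
compressor: 95.7 − 20·log₁₀(41.6/4.1) = 95.7 − 20.13 = 75.57 dB.
Σ 10^(L/10) = 7.223e+07 → L_total = 10·log₁₀(7.223e+07) = 78.59 dB.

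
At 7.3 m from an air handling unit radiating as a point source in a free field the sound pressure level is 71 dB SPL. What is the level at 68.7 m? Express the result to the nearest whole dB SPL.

52 dB SPL

Point-source attenuation: ΔL = 20·log₁₀(r₂/r₁) = 20·log₁₀(68.7/7.3) = 19.473 dB.
L₂ = 71 − 20·log₁₀(68.7/7.3) = 71 − 19.473 = 51.53 dB SPL.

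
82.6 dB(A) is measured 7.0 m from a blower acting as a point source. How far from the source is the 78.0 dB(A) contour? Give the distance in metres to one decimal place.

For a point source L₁ − L₂ = 20·log₁₀(r₂/r₁), so r₂ = r₁·10^((L₁−L₂)/20).
r₂ = 7.0·10^((82.6−78.0)/20) = 7.0·10^(4.6/20) = 11.89 m.

11.9 m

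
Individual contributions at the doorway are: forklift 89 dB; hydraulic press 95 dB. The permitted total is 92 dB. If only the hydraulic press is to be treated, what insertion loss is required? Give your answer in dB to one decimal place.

Everything except the hydraulic press sums to 10^(89/10) = 7.943e+08 in linear terms, 89.00 dB.
To meet 92 dB overall, the treated hydraulic press may contribute at most 10^(92/10) − 7.943e+08 = 7.906e+08, i.e. 88.98 dB.
So the hydraulic press must be reduced from 95 to 88.98 dB: IL = 6.02 dB.

6.0 dB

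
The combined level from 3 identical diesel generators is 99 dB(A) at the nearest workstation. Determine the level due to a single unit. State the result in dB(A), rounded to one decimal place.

94.2 dB(A)

For N identical incoherent sources L_total = L₁ + 10·log₁₀ N, so L₁ = 99 − 10·log₁₀(3) = 99 − 4.771.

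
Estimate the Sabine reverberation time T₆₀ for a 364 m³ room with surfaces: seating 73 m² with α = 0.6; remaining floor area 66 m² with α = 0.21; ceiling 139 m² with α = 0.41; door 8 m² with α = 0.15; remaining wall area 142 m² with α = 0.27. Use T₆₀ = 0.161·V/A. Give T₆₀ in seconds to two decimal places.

Total absorption A = 73·0.6 + 66·0.21 + 139·0.41 + 8·0.15 + 142·0.27 = 154.19 m² sabins.
T₆₀ = 0.161·V/A = 0.161·364/154.19 = 0.380 s.

0.38 s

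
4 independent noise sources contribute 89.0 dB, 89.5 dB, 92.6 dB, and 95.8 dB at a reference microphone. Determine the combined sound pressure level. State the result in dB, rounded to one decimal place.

For uncorrelated sources the intensities add, so convert each level to linear form, sum, and take 10·log₁₀ of the total.
Σ 10^(L/10) = 10^(89.0/10) + 10^(89.5/10) + 10^(92.6/10) + 10^(95.8/10) = 7.307e+09.
L_total = 10·log₁₀(7.307e+09) = 98.64 dB.

98.6 dB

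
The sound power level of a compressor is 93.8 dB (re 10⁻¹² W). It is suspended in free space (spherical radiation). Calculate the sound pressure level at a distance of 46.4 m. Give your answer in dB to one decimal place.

The power spreads over a sphere of area 4π·r², so L_p = L_w − 10·log₁₀(4π·r²).
4π·r² = 2.705e+04 m², 10·log₁₀ of that is 44.322 dB.
L_p = 93.8 − 44.322 = 49.48 dB.

49.5 dB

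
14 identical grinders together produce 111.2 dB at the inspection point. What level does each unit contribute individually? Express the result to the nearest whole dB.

100 dB

14 equal contributions raise the level by 10·log₁₀ 14 = 11.461 dB, so each unit alone gives 111.2 − 11.461.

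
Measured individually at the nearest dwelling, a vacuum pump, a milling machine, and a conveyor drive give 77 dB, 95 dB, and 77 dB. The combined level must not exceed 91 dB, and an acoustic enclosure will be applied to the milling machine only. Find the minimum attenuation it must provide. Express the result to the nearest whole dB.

Everything except the milling machine sums to 10^(77/10) + 10^(77/10) = 1.002e+08 in linear terms, 80.01 dB.
To meet 91 dB overall, the treated milling machine may contribute at most 10^(91/10) − 1.002e+08 = 1.159e+09, i.e. 90.64 dB.
So the milling machine must be reduced from 95 to 90.64 dB: IL = 4.36 dB.

4 dB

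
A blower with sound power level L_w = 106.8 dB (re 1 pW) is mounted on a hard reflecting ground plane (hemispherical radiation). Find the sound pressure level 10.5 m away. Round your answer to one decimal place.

The power spreads over a hemisphere of area 2π·r², so L_p = L_w − 10·log₁₀(2π·r²).
2π·r² = 692.7 m², 10·log₁₀ of that is 28.406 dB.
L_p = 106.8 − 28.406 = 78.39 dB.

78.4 dB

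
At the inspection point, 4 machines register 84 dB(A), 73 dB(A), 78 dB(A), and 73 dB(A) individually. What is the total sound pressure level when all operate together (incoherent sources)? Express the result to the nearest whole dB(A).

Incoherent sources combine by intensity addition: L_total = 10·log₁₀(Σ 10^(L_i/10)).
Σ 10^(L/10) = 10^(84/10) + 10^(73/10) + 10^(78/10) + 10^(73/10) = 3.542e+08.
L_total = 10·log₁₀(3.542e+08) = 85.49 dB(A).

85 dB(A)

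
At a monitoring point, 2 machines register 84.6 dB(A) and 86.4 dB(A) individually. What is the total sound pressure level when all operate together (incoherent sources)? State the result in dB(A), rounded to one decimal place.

88.6 dB(A)

For uncorrelated sources the intensities add, so convert each level to linear form, sum, and take 10·log₁₀ of the total.
Σ 10^(L/10) = 10^(84.6/10) + 10^(86.4/10) = 7.249e+08.
L_total = 10·log₁₀(7.249e+08) = 88.60 dB(A).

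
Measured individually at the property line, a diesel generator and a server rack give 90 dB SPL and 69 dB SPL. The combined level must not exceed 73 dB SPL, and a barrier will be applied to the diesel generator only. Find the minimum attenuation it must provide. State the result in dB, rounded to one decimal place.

19.2 dB

Fixed contribution from the other source: Σ 10^(L/10) = 10^(69/10) = 7.943e+06 (69.00 dB SPL).
To meet 73 dB SPL overall, the treated diesel generator may contribute at most 10^(73/10) − 7.943e+06 = 1.201e+07, i.e. 70.80 dB SPL.
Required insertion loss = 90 − 70.80 = 19.20 dB.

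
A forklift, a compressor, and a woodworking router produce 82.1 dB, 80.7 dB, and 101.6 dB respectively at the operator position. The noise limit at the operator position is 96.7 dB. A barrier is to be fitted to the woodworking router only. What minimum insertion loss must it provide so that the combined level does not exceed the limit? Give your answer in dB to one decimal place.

The untreated sources together contribute 10^(82.1/10) + 10^(80.7/10) = 2.797e+08, i.e. 84.47 dB.
To meet 96.7 dB overall, the treated woodworking router may contribute at most 10^(96.7/10) − 2.797e+08 = 4.398e+09, i.e. 96.43 dB.
Required insertion loss = 101.6 − 96.43 = 5.17 dB.

5.2 dB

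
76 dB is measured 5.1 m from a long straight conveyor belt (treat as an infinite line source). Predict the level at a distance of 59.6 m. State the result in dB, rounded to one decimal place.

Line-source attenuation: ΔL = 10·log₁₀(r₂/r₁) = 10·log₁₀(59.6/5.1) = 10.677 dB.
L₂ = 76 − 10·log₁₀(59.6/5.1) = 76 − 10.677 = 65.32 dB.

65.3 dB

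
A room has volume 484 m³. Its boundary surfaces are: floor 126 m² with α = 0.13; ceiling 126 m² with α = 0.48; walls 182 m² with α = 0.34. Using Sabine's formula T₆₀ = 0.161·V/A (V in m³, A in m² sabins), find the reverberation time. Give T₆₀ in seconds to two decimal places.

Summing Sᵢαᵢ: 126·0.13 + 126·0.48 + 182·0.34 = 138.74 m².
T₆₀ = 0.161 × 484 / 138.74 = 0.562 s.

0.56 s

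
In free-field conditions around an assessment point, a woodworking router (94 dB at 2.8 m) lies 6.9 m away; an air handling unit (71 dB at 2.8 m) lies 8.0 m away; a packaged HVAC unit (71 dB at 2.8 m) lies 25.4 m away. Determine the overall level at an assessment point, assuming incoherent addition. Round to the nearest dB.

First find each source's level at the receiver (point-source: −20·log₁₀(r/r_ref)), then combine on an intensity basis.
woodworking router: 94 − 20·log₁₀(6.9/2.8) = 94 − 7.83 = 86.17 dB.
air handling unit: 71 − 20·log₁₀(8.0/2.8) = 71 − 9.12 = 61.88 dB.
packaged HVAC unit: 71 − 20·log₁₀(25.4/2.8) = 71 − 19.15 = 51.85 dB.
Σ 10^(L/10) = 4.153e+08 → L_total = 10·log₁₀(4.153e+08) = 86.18 dB.

86 dB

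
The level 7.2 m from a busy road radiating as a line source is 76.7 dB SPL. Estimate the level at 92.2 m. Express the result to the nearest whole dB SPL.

For a line source, L₂ = L₁ − 10·log₁₀(r₂/r₁).
L₂ = 76.7 − 10·log₁₀(92.2/7.2) = 76.7 − 11.074 = 65.63 dB SPL.

66 dB SPL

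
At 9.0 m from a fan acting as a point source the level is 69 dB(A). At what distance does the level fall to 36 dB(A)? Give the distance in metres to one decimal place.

For a point source L₁ − L₂ = 20·log₁₀(r₂/r₁), so r₂ = r₁·10^((L₁−L₂)/20).
r₂ = 9.0·10^((69−36)/20) = 9.0·10^(33.0/20) = 402.02 m.

402.0 m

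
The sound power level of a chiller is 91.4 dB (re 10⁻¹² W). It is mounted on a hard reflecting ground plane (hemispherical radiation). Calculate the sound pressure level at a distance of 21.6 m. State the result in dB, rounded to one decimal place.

56.7 dB

L_p = L_w − 10·log₁₀(2π·r²) with r = 21.6 m.
2π·r² = 2931 m², 10·log₁₀ of that is 34.671 dB.
L_p = 91.4 − 34.671 = 56.73 dB.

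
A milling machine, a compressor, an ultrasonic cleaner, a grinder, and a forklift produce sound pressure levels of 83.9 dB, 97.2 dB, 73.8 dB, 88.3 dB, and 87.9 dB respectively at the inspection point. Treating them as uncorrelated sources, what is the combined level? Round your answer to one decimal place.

For uncorrelated sources the intensities add, so convert each level to linear form, sum, and take 10·log₁₀ of the total.
Σ 10^(L/10) = 10^(83.9/10) + 10^(97.2/10) + 10^(73.8/10) + 10^(88.3/10) + 10^(87.9/10) = 6.810e+09.
L_total = 10·log₁₀(6.810e+09) = 98.33 dB.

98.3 dB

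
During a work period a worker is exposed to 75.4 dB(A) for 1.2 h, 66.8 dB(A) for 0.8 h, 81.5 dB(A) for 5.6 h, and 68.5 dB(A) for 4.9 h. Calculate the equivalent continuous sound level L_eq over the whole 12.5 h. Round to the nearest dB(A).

L_eq = 10·log₁₀[(1/T)·Σ tᵢ·10^(Lᵢ/10)] with T = 12.5 h.
Σ tᵢ·10^(Lᵢ/10) = 1.2·10^(75.4/10) + 0.8·10^(66.8/10) + 5.6·10^(81.5/10) + 4.9·10^(68.5/10) = 8.711e+08.
L_eq = 10·log₁₀(8.711e+08/12.5) = 78.43 dB(A).

78 dB(A)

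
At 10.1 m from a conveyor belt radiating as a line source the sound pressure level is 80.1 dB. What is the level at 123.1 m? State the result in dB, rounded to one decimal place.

69.2 dB

Line-source attenuation: ΔL = 10·log₁₀(r₂/r₁) = 10·log₁₀(123.1/10.1) = 10.859 dB.
L₂ = 80.1 − 10·log₁₀(123.1/10.1) = 80.1 − 10.859 = 69.24 dB.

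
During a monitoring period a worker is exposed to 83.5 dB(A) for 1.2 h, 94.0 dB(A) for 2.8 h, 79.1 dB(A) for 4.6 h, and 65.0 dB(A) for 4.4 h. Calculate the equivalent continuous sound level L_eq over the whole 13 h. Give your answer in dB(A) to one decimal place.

The energy average is taken in the linear domain: L_eq = 10·log₁₀[(Σ tᵢ·10^(Lᵢ/10))/T], T = 13 h.
Σ tᵢ·10^(Lᵢ/10) = 1.2·10^(83.5/10) + 2.8·10^(94.0/10) + 4.6·10^(79.1/10) + 4.4·10^(65.0/10) = 7.690e+09.
L_eq = 10·log₁₀(7.690e+09/13) = 87.72 dB(A).

87.7 dB(A)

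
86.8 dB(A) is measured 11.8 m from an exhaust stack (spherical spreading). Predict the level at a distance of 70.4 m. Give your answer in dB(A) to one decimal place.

For a point source, L₂ = L₁ − 20·log₁₀(r₂/r₁).
L₂ = 86.8 − 20·log₁₀(70.4/11.8) = 86.8 − 15.514 = 71.29 dB(A).

71.3 dB(A)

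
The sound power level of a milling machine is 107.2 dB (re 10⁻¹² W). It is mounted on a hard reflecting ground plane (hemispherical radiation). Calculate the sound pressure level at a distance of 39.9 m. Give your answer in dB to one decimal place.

67.2 dB

The power spreads over a hemisphere of area 2π·r², so L_p = L_w − 10·log₁₀(2π·r²).
2π·r² = 1e+04 m², 10·log₁₀ of that is 40.001 dB.
L_p = 107.2 − 40.001 = 67.20 dB.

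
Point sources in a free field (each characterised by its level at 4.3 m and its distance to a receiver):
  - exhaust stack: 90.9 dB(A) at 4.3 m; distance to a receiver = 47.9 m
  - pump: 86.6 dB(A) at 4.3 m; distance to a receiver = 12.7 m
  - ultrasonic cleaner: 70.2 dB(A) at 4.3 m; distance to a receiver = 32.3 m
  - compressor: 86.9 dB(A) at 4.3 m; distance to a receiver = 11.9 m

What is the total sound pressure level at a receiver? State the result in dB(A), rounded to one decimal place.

First find each source's level at the receiver (point-source: −20·log₁₀(r/r_ref)), then combine on an intensity basis.
exhaust stack: 90.9 − 20·log₁₀(47.9/4.3) = 90.9 − 20.94 = 69.96 dB(A).
pump: 86.6 − 20·log₁₀(12.7/4.3) = 86.6 − 9.41 = 77.19 dB(A).
ultrasonic cleaner: 70.2 − 20·log₁₀(32.3/4.3) = 70.2 − 17.51 = 52.69 dB(A).
compressor: 86.9 − 20·log₁₀(11.9/4.3) = 86.9 − 8.84 = 78.06 dB(A).
Σ 10^(L/10) = 1.265e+08 → L_total = 10·log₁₀(1.265e+08) = 81.02 dB(A).

81.0 dB(A)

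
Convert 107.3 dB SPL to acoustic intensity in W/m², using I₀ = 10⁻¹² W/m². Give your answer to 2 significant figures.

L = 10·log₁₀(I/I₀) ⇒ I = I₀·10^(L/10) = 10⁻¹² × 10^10.73.

0.054 W/m²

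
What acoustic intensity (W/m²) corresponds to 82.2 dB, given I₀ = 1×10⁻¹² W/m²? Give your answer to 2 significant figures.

0.00017 W/m²

I = I₀·10^(L/10) = 10⁻¹² × 10^(82.2/10) = 10^(-3.780).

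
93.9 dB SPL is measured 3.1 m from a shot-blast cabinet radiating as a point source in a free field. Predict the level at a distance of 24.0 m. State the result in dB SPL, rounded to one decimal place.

76.1 dB SPL

Spherical spreading from a point source gives a 20·log₁₀(r₂/r₁) drop.
L₂ = 93.9 − 20·log₁₀(24.0/3.1) = 93.9 − 17.777 = 76.12 dB SPL.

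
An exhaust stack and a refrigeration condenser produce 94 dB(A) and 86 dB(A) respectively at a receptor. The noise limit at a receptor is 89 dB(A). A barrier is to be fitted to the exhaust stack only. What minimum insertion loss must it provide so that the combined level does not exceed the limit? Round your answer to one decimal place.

8.0 dB

Everything except the exhaust stack sums to 10^(86/10) = 3.981e+08 in linear terms, 86.00 dB(A).
To meet 89 dB(A) overall, the treated exhaust stack may contribute at most 10^(89/10) − 3.981e+08 = 3.962e+08, i.e. 85.98 dB(A).
Required insertion loss = 94 − 85.98 = 8.02 dB.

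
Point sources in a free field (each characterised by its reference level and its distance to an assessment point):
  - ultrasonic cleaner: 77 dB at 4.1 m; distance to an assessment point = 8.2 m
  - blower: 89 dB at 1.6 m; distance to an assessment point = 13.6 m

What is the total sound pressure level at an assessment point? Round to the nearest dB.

Apply inverse-square spreading to bring every level to the receiver, then sum 10^(L/10).
ultrasonic cleaner: 77 − 20·log₁₀(8.2/4.1) = 77 − 6.02 = 70.98 dB.
blower: 89 − 20·log₁₀(13.6/1.6) = 89 − 18.59 = 70.41 dB.
Σ 10^(L/10) = 2.352e+07 → L_total = 10·log₁₀(2.352e+07) = 73.72 dB.

74 dB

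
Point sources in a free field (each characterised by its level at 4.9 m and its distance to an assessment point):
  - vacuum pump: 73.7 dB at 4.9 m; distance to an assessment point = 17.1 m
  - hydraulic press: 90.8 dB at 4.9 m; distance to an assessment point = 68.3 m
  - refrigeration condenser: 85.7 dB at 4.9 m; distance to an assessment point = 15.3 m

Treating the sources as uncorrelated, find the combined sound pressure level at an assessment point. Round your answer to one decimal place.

First find each source's level at the receiver (point-source: −20·log₁₀(r/r_ref)), then combine on an intensity basis.
vacuum pump: 73.7 − 20·log₁₀(17.1/4.9) = 73.7 − 10.86 = 62.84 dB.
hydraulic press: 90.8 − 20·log₁₀(68.3/4.9) = 90.8 − 22.88 = 67.92 dB.
refrigeration condenser: 85.7 − 20·log₁₀(15.3/4.9) = 85.7 − 9.89 = 75.81 dB.
Σ 10^(L/10) = 4.622e+07 → L_total = 10·log₁₀(4.622e+07) = 76.65 dB.

76.6 dB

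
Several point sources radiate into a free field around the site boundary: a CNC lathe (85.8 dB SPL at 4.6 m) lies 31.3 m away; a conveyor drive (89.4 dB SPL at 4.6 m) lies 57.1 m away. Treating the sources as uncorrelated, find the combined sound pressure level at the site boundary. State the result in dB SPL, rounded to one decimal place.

71.4 dB SPL

Apply inverse-square spreading to bring every level to the receiver, then sum 10^(L/10).
CNC lathe: 85.8 − 20·log₁₀(31.3/4.6) = 85.8 − 16.66 = 69.14 dB SPL.
conveyor drive: 89.4 − 20·log₁₀(57.1/4.6) = 89.4 − 21.88 = 67.52 dB SPL.
Σ 10^(L/10) = 1.386e+07 → L_total = 10·log₁₀(1.386e+07) = 71.42 dB SPL.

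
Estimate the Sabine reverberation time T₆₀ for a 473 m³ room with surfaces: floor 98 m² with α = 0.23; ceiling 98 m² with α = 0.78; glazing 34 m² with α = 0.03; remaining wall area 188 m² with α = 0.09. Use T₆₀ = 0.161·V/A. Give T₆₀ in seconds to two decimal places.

0.65 s

Total absorption A = 98·0.23 + 98·0.78 + 34·0.03 + 188·0.09 = 116.92 m² sabins.
T₆₀ = 0.161 × 473 / 116.92 = 0.651 s.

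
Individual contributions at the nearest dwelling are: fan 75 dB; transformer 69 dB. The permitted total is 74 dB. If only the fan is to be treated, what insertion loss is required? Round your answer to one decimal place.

Fixed contribution from the other source: Σ 10^(L/10) = 10^(69/10) = 7.943e+06 (69.00 dB).
To meet 74 dB overall, the treated fan may contribute at most 10^(74/10) − 7.943e+06 = 1.718e+07, i.e. 72.35 dB.
So the fan must be reduced from 75 to 72.35 dB: IL = 2.65 dB.

2.7 dB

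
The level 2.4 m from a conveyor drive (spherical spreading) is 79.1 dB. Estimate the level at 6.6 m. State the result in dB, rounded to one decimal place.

For a point source, L₂ = L₁ − 20·log₁₀(r₂/r₁).
L₂ = 79.1 − 20·log₁₀(6.6/2.4) = 79.1 − 8.787 = 70.31 dB.

70.3 dB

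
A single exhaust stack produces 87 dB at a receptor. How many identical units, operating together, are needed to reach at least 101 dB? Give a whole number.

26

N identical sources give L₁ + 10·log₁₀ N, so require 10·log₁₀ N ≥ 101 − 87 = 14.0 dB.
N ≥ 10^(14.0/10) = 25.119, so N = 26.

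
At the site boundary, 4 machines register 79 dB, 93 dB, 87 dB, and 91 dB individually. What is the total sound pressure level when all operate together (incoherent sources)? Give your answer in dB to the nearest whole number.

96 dB

For uncorrelated sources the intensities add, so convert each level to linear form, sum, and take 10·log₁₀ of the total.
Σ 10^(L/10) = 10^(79/10) + 10^(93/10) + 10^(87/10) + 10^(91/10) = 3.835e+09.
L_total = 10·log₁₀(3.835e+09) = 95.84 dB.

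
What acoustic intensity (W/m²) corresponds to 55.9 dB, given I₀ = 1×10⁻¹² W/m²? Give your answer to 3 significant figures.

L = 10·log₁₀(I/I₀) ⇒ I = I₀·10^(L/10) = 10⁻¹² × 10^5.59.

3.89e-07 W/m²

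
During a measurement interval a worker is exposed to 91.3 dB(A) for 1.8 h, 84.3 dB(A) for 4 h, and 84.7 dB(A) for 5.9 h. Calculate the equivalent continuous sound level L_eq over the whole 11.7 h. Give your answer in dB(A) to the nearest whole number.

L_eq = 10·log₁₀[(1/T)·Σ tᵢ·10^(Lᵢ/10)] with T = 11.7 h.
Σ tᵢ·10^(Lᵢ/10) = 1.8·10^(91.3/10) + 4·10^(84.3/10) + 5.9·10^(84.7/10) = 5.246e+09.
L_eq = 10·log₁₀(5.246e+09/11.7) = 86.52 dB(A).

87 dB(A)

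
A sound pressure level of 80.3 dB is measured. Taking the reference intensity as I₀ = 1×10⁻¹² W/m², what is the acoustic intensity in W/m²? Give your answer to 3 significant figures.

0.000107 W/m²

L = 10·log₁₀(I/I₀) ⇒ I = I₀·10^(L/10) = 10⁻¹² × 10^8.03.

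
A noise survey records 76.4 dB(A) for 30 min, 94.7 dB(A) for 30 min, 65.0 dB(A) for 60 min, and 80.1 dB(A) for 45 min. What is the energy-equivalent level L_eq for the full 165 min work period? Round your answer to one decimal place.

The energy average is taken in the linear domain: L_eq = 10·log₁₀[(Σ tᵢ·10^(Lᵢ/10))/T], T = 165 min.
Σ tᵢ·10^(Lᵢ/10) = 30·10^(76.4/10) + 30·10^(94.7/10) + 60·10^(65.0/10) + 45·10^(80.1/10) = 9.464e+10.
L_eq = 10·log₁₀(9.464e+10/165) = 87.59 dB(A).

87.6 dB(A)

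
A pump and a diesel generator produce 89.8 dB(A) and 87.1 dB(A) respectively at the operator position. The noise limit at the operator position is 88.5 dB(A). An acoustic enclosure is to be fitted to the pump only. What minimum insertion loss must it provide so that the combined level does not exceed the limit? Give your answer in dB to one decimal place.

6.9 dB

The untreated sources together contribute 10^(87.1/10) = 5.129e+08, i.e. 87.10 dB(A).
To meet 88.5 dB(A) overall, the treated pump may contribute at most 10^(88.5/10) − 5.129e+08 = 1.951e+08, i.e. 82.90 dB(A).
Required insertion loss = 89.8 − 82.90 = 6.90 dB.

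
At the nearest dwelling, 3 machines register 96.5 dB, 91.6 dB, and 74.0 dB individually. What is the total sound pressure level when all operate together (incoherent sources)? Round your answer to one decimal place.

Incoherent sources combine by intensity addition: L_total = 10·log₁₀(Σ 10^(L_i/10)).
Σ 10^(L/10) = 10^(96.5/10) + 10^(91.6/10) + 10^(74.0/10) = 5.937e+09.
L_total = 10·log₁₀(5.937e+09) = 97.74 dB.

97.7 dB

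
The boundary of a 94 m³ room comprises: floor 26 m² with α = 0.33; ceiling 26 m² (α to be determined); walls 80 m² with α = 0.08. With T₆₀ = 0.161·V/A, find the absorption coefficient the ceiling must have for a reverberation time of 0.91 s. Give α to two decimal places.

From T₆₀ = 0.161·V/A, the target T₆₀ = 0.91 s needs A = 0.161·94/0.91 = 16.63 m².
Absorption from the other surfaces = 26·0.33 + 80·0.08 = 14.98 m², so the ceiling must supply 1.65 m² over 26 m².
α = 1.65/26 = 0.063.

0.06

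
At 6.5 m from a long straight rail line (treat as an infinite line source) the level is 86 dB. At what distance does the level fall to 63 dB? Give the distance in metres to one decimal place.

Line-source spreading drops the level by 10·log₁₀(r₂/r₁); inverting, r₂/r₁ = 10^(ΔL/10).
r₂ = 6.5·10^((86−63)/10) = 6.5·10^(23.0/10) = 1296.92 m.

1296.9 m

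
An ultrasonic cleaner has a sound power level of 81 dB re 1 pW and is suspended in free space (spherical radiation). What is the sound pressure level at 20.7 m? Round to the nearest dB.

44 dB

The power spreads over a sphere of area 4π·r², so L_p = L_w − 10·log₁₀(4π·r²).
4π·r² = 5385 m², 10·log₁₀ of that is 37.312 dB.
L_p = 81 − 37.312 = 43.69 dB.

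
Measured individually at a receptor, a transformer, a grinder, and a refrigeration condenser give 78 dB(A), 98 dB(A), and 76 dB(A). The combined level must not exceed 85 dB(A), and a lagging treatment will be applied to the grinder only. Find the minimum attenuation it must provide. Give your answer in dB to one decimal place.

Everything except the grinder sums to 10^(78/10) + 10^(76/10) = 1.029e+08 in linear terms, 80.12 dB(A).
To meet 85 dB(A) overall, the treated grinder may contribute at most 10^(85/10) − 1.029e+08 = 2.133e+08, i.e. 83.29 dB(A).
Required insertion loss = 98 − 83.29 = 14.71 dB.

14.7 dB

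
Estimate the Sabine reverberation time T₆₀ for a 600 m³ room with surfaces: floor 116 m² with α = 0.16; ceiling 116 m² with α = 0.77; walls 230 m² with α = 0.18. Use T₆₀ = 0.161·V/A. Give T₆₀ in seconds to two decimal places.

0.65 s

Total absorption A = 116·0.16 + 116·0.77 + 230·0.18 = 149.28 m² sabins.
T₆₀ = 0.161·V/A = 0.161·600/149.28 = 0.647 s.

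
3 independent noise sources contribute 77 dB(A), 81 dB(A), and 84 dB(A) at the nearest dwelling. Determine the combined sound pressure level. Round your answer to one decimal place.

86.3 dB(A)

For uncorrelated sources the intensities add, so convert each level to linear form, sum, and take 10·log₁₀ of the total.
Σ 10^(L/10) = 10^(77/10) + 10^(81/10) + 10^(84/10) = 4.272e+08.
L_total = 10·log₁₀(4.272e+08) = 86.31 dB(A).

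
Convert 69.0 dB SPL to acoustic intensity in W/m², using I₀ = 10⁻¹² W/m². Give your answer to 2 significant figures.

7.9e-06 W/m²

L = 10·log₁₀(I/I₀) ⇒ I = I₀·10^(L/10) = 10⁻¹² × 10^6.90.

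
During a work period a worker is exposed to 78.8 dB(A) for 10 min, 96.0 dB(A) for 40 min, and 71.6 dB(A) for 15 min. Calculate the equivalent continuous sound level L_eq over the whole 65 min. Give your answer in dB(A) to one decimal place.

93.9 dB(A)

The energy average is taken in the linear domain: L_eq = 10·log₁₀[(Σ tᵢ·10^(Lᵢ/10))/T], T = 65 min.
Σ tᵢ·10^(Lᵢ/10) = 10·10^(78.8/10) + 40·10^(96.0/10) + 15·10^(71.6/10) = 1.602e+11.
L_eq = 10·log₁₀(1.602e+11/65) = 93.92 dB(A).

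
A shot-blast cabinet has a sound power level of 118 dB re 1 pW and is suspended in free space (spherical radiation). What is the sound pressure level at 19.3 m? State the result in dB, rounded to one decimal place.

Free-field spherical radiation: L_p = L_w − 10·log₁₀(4π·r²), r = 19.3 m.
4π·r² = 4681 m², 10·log₁₀ of that is 36.703 dB.
L_p = 118 − 36.703 = 81.30 dB.

81.3 dB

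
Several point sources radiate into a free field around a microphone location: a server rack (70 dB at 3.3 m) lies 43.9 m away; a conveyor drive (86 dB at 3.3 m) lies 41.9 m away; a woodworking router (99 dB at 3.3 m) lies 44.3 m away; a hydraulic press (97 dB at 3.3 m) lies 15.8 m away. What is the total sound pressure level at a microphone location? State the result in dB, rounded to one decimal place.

84.2 dB

Propagate each source to the receiver with L = L_ref − 20·log₁₀(r/r_ref), then add intensities.
server rack: 70 − 20·log₁₀(43.9/3.3) = 70 − 22.48 = 47.52 dB.
conveyor drive: 86 − 20·log₁₀(41.9/3.3) = 86 − 22.07 = 63.93 dB.
woodworking router: 99 − 20·log₁₀(44.3/3.3) = 99 − 22.56 = 76.44 dB.
hydraulic press: 97 − 20·log₁₀(15.8/3.3) = 97 − 13.60 = 83.40 dB.
Σ 10^(L/10) = 2.652e+08 → L_total = 10·log₁₀(2.652e+08) = 84.24 dB.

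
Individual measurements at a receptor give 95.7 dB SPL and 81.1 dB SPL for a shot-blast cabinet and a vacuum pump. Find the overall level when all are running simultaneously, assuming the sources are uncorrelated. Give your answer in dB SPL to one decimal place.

95.8 dB SPL

Incoherent sources combine by intensity addition: L_total = 10·log₁₀(Σ 10^(L_i/10)).
Σ 10^(L/10) = 10^(95.7/10) + 10^(81.1/10) = 3.844e+09.
L_total = 10·log₁₀(3.844e+09) = 95.85 dB SPL.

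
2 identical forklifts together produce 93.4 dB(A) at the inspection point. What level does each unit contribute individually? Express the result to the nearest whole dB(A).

90 dB(A)

For N identical incoherent sources L_total = L₁ + 10·log₁₀ N, so L₁ = 93.4 − 10·log₁₀(2) = 93.4 − 3.010.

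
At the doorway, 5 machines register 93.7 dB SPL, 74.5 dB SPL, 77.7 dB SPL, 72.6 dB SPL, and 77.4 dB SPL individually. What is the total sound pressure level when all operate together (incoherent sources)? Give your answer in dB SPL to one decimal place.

For uncorrelated sources the intensities add, so convert each level to linear form, sum, and take 10·log₁₀ of the total.
Σ 10^(L/10) = 10^(93.7/10) + 10^(74.5/10) + 10^(77.7/10) + 10^(72.6/10) + 10^(77.4/10) = 2.504e+09.
L_total = 10·log₁₀(2.504e+09) = 93.99 dB SPL.

94.0 dB SPL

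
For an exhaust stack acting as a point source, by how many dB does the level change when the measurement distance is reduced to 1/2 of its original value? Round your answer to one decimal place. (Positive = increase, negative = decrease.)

+6.0 dB

A point source loses 6 dB per doubling of distance; generally ΔL = −20·log₁₀(r₂/r₁).
ΔL = −20·log₁₀(0.5) = +6.02 dB.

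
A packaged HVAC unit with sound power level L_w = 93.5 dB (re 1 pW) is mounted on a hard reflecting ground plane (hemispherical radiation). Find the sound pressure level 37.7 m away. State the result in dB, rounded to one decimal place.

54.0 dB

L_p = L_w − 10·log₁₀(2π·r²) with r = 37.7 m.
2π·r² = 8930 m², 10·log₁₀ of that is 39.509 dB.
L_p = 93.5 − 39.509 = 53.99 dB.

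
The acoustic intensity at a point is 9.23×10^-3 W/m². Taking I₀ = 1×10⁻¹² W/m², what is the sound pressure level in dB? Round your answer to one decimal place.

Dividing by I₀ shifts the exponent by 12: I/I₀ = 9.23×10^9.
L = 10·(0.9652 + 9) = 99.65 dB.

99.7 dB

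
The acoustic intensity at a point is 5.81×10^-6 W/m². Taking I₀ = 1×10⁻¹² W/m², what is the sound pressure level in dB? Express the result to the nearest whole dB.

68 dB

Dividing by I₀ shifts the exponent by 12: I/I₀ = 5.81×10^6.
L = 10·(0.7642 + 6) = 67.64 dB.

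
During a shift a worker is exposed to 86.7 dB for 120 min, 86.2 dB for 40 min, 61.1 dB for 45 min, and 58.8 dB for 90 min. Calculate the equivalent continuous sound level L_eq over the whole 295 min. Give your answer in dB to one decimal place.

L_eq = 10·log₁₀[(1/T)·Σ tᵢ·10^(Lᵢ/10)] with T = 295 min.
Σ tᵢ·10^(Lᵢ/10) = 120·10^(86.7/10) + 40·10^(86.2/10) + 45·10^(61.1/10) + 90·10^(58.8/10) = 7.293e+10.
L_eq = 10·log₁₀(7.293e+10/295) = 83.93 dB.

83.9 dB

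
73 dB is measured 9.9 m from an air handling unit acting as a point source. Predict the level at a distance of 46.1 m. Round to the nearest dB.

For a point source, L₂ = L₁ − 20·log₁₀(r₂/r₁).
L₂ = 73 − 20·log₁₀(46.1/9.9) = 73 − 13.361 = 59.64 dB.

60 dB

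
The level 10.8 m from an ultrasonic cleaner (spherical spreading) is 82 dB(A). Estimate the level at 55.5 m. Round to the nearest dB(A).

For a point source, L₂ = L₁ − 20·log₁₀(r₂/r₁).
L₂ = 82 − 20·log₁₀(55.5/10.8) = 82 − 14.217 = 67.78 dB(A).

68 dB(A)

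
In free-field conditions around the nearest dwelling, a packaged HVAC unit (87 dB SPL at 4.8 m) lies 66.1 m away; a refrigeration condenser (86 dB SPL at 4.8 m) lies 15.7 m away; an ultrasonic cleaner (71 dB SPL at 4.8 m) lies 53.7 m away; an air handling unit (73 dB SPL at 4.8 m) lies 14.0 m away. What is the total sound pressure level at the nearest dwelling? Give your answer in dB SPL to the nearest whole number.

Apply inverse-square spreading to bring every level to the receiver, then sum 10^(L/10).
packaged HVAC unit: 87 − 20·log₁₀(66.1/4.8) = 87 − 22.78 = 64.22 dB SPL.
refrigeration condenser: 86 − 20·log₁₀(15.7/4.8) = 86 − 10.29 = 75.71 dB SPL.
ultrasonic cleaner: 71 − 20·log₁₀(53.7/4.8) = 71 − 20.97 = 50.03 dB SPL.
air handling unit: 73 − 20·log₁₀(14.0/4.8) = 73 − 9.30 = 63.70 dB SPL.
Σ 10^(L/10) = 4.230e+07 → L_total = 10·log₁₀(4.230e+07) = 76.26 dB SPL.

76 dB SPL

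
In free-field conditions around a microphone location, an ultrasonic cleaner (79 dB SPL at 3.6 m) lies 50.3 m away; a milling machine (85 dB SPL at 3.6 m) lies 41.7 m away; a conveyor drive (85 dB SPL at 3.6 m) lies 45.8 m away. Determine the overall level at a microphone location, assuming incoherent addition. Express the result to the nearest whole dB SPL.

67 dB SPL

Propagate each source to the receiver with L = L_ref − 20·log₁₀(r/r_ref), then add intensities.
ultrasonic cleaner: 79 − 20·log₁₀(50.3/3.6) = 79 − 22.91 = 56.09 dB SPL.
milling machine: 85 − 20·log₁₀(41.7/3.6) = 85 − 21.28 = 63.72 dB SPL.
conveyor drive: 85 − 20·log₁₀(45.8/3.6) = 85 − 22.09 = 62.91 dB SPL.
Σ 10^(L/10) = 4.718e+06 → L_total = 10·log₁₀(4.718e+06) = 66.74 dB SPL.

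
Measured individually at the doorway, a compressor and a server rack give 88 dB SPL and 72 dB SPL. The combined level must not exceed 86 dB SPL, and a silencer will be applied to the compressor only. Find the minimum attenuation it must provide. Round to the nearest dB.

2 dB

Everything except the compressor sums to 10^(72/10) = 1.585e+07 in linear terms, 72.00 dB SPL.
The limit corresponds to 10^(86/10) = 3.981e+08; subtracting the fixed part leaves 3.823e+08 for the compressor, i.e. 85.82 dB SPL.
So the compressor must be reduced from 88 to 85.82 dB SPL: IL = 2.18 dB.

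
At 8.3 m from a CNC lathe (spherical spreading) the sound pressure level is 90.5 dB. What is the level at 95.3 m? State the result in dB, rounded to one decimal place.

69.3 dB

For a point source, L₂ = L₁ − 20·log₁₀(r₂/r₁).
L₂ = 90.5 − 20·log₁₀(95.3/8.3) = 90.5 − 21.200 = 69.30 dB.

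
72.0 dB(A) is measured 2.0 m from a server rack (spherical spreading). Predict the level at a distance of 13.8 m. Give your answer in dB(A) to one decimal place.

55.2 dB(A)

For a point source, L₂ = L₁ − 20·log₁₀(r₂/r₁).
L₂ = 72.0 − 20·log₁₀(13.8/2.0) = 72.0 − 16.777 = 55.22 dB(A).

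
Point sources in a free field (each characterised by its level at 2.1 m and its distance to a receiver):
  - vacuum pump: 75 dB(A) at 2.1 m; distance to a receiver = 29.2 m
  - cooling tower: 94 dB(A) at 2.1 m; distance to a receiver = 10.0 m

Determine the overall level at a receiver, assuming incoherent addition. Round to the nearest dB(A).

80 dB(A)

Propagate each source to the receiver with L = L_ref − 20·log₁₀(r/r_ref), then add intensities.
vacuum pump: 75 − 20·log₁₀(29.2/2.1) = 75 − 22.86 = 52.14 dB(A).
cooling tower: 94 − 20·log₁₀(10.0/2.1) = 94 − 13.56 = 80.44 dB(A).
Σ 10^(L/10) = 1.109e+08 → L_total = 10·log₁₀(1.109e+08) = 80.45 dB(A).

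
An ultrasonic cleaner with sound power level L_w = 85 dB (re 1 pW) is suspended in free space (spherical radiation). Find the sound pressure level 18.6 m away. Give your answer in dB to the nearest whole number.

The power spreads over a sphere of area 4π·r², so L_p = L_w − 10·log₁₀(4π·r²).
4π·r² = 4347 m², 10·log₁₀ of that is 36.382 dB.
L_p = 85 − 36.382 = 48.62 dB.

49 dB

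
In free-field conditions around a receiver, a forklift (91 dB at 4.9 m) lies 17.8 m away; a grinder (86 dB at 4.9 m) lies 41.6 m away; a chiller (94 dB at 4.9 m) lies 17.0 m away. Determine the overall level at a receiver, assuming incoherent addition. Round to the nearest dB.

Propagate each source to the receiver with L = L_ref − 20·log₁₀(r/r_ref), then add intensities.
forklift: 91 − 20·log₁₀(17.8/4.9) = 91 − 11.20 = 79.80 dB.
grinder: 86 − 20·log₁₀(41.6/4.9) = 86 − 18.58 = 67.42 dB.
chiller: 94 − 20·log₁₀(17.0/4.9) = 94 − 10.81 = 83.19 dB.
Σ 10^(L/10) = 3.096e+08 → L_total = 10·log₁₀(3.096e+08) = 84.91 dB.

85 dB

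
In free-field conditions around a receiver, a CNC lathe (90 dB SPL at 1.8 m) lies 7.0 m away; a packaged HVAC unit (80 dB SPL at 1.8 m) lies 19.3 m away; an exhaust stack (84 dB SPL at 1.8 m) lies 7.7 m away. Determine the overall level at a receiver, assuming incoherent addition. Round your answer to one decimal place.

79.1 dB SPL

First find each source's level at the receiver (point-source: −20·log₁₀(r/r_ref)), then combine on an intensity basis.
CNC lathe: 90 − 20·log₁₀(7.0/1.8) = 90 − 11.80 = 78.20 dB SPL.
packaged HVAC unit: 80 − 20·log₁₀(19.3/1.8) = 80 − 20.61 = 59.39 dB SPL.
exhaust stack: 84 − 20·log₁₀(7.7/1.8) = 84 − 12.62 = 71.38 dB SPL.
Σ 10^(L/10) = 8.072e+07 → L_total = 10·log₁₀(8.072e+07) = 79.07 dB SPL.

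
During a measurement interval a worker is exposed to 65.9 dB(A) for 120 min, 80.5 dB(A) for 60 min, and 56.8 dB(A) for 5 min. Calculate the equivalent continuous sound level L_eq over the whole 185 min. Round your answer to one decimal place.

75.9 dB(A)

The energy average is taken in the linear domain: L_eq = 10·log₁₀[(Σ tᵢ·10^(Lᵢ/10))/T], T = 185 min.
Σ tᵢ·10^(Lᵢ/10) = 120·10^(65.9/10) + 60·10^(80.5/10) + 5·10^(56.8/10) = 7.201e+09.
L_eq = 10·log₁₀(7.201e+09/185) = 75.90 dB(A).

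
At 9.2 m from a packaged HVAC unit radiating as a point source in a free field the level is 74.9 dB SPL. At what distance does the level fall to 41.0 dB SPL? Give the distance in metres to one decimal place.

455.8 m

The 33.9 dB drop corresponds to a distance ratio of 10^(33.9/20) for a point source.
r₂ = 9.2·10^((74.9−41.0)/20) = 9.2·10^(33.9/20) = 455.81 m.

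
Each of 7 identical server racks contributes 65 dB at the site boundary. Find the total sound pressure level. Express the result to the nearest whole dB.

73 dB

L_total = L₁ + 10·log₁₀ N for N identical incoherent sources.
L_total = 65 + 10·log₁₀(7) = 65 + 8.451 = 73.45 dB.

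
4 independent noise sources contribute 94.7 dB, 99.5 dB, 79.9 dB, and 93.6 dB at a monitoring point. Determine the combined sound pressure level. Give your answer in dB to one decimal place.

101.5 dB

For uncorrelated sources the intensities add, so convert each level to linear form, sum, and take 10·log₁₀ of the total.
Σ 10^(L/10) = 10^(94.7/10) + 10^(99.5/10) + 10^(79.9/10) + 10^(93.6/10) = 1.425e+10.
L_total = 10·log₁₀(1.425e+10) = 101.54 dB.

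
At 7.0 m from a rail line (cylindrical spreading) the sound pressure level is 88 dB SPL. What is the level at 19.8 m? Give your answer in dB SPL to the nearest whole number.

Cylindrical spreading from a line source gives a 10·log₁₀(r₂/r₁) drop.
L₂ = 88 − 10·log₁₀(19.8/7.0) = 88 − 4.516 = 83.48 dB SPL.

83 dB SPL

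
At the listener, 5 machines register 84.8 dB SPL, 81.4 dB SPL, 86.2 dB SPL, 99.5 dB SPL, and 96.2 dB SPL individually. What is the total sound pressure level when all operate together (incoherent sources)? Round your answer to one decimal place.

For uncorrelated sources the intensities add, so convert each level to linear form, sum, and take 10·log₁₀ of the total.
Σ 10^(L/10) = 10^(84.8/10) + 10^(81.4/10) + 10^(86.2/10) + 10^(99.5/10) + 10^(96.2/10) = 1.394e+10.
L_total = 10·log₁₀(1.394e+10) = 101.44 dB SPL.

101.4 dB SPL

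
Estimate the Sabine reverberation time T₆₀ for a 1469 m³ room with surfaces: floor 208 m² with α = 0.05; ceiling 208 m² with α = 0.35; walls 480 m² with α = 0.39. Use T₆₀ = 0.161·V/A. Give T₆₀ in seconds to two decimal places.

Summing Sᵢαᵢ: 208·0.05 + 208·0.35 + 480·0.39 = 270.40 m².
T₆₀ = 0.161 × 1469 / 270.40 = 0.875 s.

0.87 s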